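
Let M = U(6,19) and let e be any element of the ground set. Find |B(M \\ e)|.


Deleting e from U(6,19) gives U(6,18) since n > r.
Bases of U(6,18) = (18 choose 6) = 18564.

18564


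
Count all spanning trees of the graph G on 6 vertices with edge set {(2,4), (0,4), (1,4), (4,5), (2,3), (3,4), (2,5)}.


By Kirchhoff's matrix tree theorem, the number of spanning trees equals
the determinant of any cofactor of the Laplacian matrix L.
G has 6 vertices and 7 edges.
Computing the (5 x 5) cofactor determinant gives 8.

8


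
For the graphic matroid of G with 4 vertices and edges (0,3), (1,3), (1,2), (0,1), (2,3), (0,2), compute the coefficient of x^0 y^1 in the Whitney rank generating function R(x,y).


R(x,y) = sum over A in 2^E of x^(r(E)-r(A)) * y^(|A|-r(A)).
G has 4 vertices, 6 edges. r(E) = 3.
Enumerate all 2^6 = 64 subsets.
Count subsets with r(E)-r(A)=0 and |A|-r(A)=1: 15.

15


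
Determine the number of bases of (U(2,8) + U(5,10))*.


(M1+M2)* = M1* + M2*.
M1* = U(6,8), bases: C(8,6) = 28.
M2* = U(5,10), bases: C(10,5) = 252.
|B(M*)| = 28 * 252 = 7056.

7056


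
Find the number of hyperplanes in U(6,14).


Hyperplanes of U(6,14) are flats of rank 5.
In a uniform matroid, these are exactly the (5)-element subsets.
Count = C(14,5) = 2002.

2002


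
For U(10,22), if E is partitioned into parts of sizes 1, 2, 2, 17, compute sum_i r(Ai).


r(Ai) = min(|Ai|, 10) for each part.
Sum = min(1,10) + min(2,10) + min(2,10) + min(17,10)
    = 1 + 2 + 2 + 10
    = 15.

15


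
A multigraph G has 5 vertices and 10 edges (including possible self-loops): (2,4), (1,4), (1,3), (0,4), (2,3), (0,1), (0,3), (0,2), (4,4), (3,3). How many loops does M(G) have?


In a graphic matroid, a loop is a self-loop edge (u,u) with rank 0.
Examining all 10 edges for self-loops...
Self-loops found: (4,4), (3,3)
Number of loops = 2.

2


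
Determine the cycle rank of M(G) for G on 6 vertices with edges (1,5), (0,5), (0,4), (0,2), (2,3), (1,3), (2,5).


Cycle rank (nullity) = |E| - r(M) = |E| - (|V| - c).
|E| = 7, |V| = 6, c = 1.
Nullity = 7 - (6 - 1) = 7 - 5 = 2.

2


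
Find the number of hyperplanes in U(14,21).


Hyperplanes of U(14,21) are flats of rank 13.
In a uniform matroid, these are exactly the (13)-element subsets.
Count = C(21,13) = 203490.

203490


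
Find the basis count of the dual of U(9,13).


The dual of U(r,n) is U(n-r, n) = U(4,13).
Bases of U(4,13) are all (4)-element subsets.
|B(M*)| = C(13,4) = 13! / (4! * 9!) = 715.

715


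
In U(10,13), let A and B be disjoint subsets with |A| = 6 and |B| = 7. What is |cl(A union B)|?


|A union B| = 6 + 7 = 13 (disjoint).
In U(10,13), cl(S) = S if |S| < 10, else cl(S) = E.
Since 13 >= 10, cl(A union B) = E.
|cl(A union B)| = 13.

13


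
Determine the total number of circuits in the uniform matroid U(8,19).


In U(8,19), circuits are the (9)-element subsets.
Any set of 9 elements is dependent, and removing any one element gives
an independent set of size 8, so it is a minimal dependent set.
Number of circuits = C(19,9) = 92378.

92378


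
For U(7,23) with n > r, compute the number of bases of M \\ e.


Deleting e from U(7,23) gives U(7,22) since n > r.
Bases of U(7,22) = C(22,7) = 22! / (7! * 15!) = 170544.

170544


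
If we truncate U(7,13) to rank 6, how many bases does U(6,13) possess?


Truncating U(7,13) to rank 6 gives U(6,13).
Bases of U(6,13) are all 6-element subsets of 13 elements.
Number of bases = (13 choose 6) = 1716.

1716


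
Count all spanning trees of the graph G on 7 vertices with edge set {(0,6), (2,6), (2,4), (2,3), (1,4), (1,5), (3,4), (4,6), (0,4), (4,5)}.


By Kirchhoff's matrix tree theorem, the number of spanning trees equals
the determinant of any cofactor of the Laplacian matrix L.
G has 7 vertices and 10 edges.
Computing the (6 x 6) cofactor determinant gives 63.

63


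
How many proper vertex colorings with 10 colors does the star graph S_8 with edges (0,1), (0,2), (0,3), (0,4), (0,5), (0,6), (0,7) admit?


P(tree, k) = k * (k-1)^(7) for any tree on 8 vertices.
P(10) = 10 * 9^7 = 10 * 4782969 = 47829690.

47829690


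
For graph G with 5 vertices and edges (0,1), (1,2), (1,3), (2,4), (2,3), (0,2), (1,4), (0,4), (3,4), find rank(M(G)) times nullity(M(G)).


r(M) = |V| - c = 5 - 1 = 4.
nullity = |E| - r(M) = 9 - 4 = 5.
Product = 4 * 5 = 20.

20


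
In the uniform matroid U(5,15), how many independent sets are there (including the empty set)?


Independent sets of U(5,15) are all subsets of size <= 5.
Count = C(15,0) + C(15,1) + C(15,2) + C(15,3) + C(15,4) + C(15,5)
     = 1 + 15 + 105 + 455 + 1365 + 3003
     = 4944.

4944


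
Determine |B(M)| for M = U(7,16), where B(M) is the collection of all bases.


Bases of U(7,16) are all 7-element subsets of the 16-element ground set.
Number of bases = C(16,7).
C(16,7) = 11440.

11440


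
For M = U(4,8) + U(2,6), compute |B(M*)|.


(M1+M2)* = M1* + M2*.
M1* = U(4,8), bases: C(8,4) = 70.
M2* = U(4,6), bases: C(6,4) = 15.
|B(M*)| = 70 * 15 = 1050.

1050


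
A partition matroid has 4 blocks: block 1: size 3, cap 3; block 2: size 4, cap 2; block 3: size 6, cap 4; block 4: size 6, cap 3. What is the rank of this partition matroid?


Rank of a partition matroid = sum of min(|Si|, ci) for each block.
= min(3,3) + min(4,2) + min(6,4) + min(6,3)
= 3 + 2 + 4 + 3
= 12.

12


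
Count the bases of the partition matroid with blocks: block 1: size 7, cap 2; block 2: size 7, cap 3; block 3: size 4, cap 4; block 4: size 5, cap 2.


A basis picks exactly ci elements from block i.
Number of bases = product of C(|Si|, ci).
= C(7,2) * C(7,3) * C(4,4) * C(5,2)
= 21 * 35 * 1 * 10
= 7350.

7350


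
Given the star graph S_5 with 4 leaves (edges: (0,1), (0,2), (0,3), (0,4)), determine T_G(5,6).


A star on 5 vertices is a tree with 4 edges.
T(x,y) = x^(4) for any tree.
T(5,6) = 5^4 = 625.

625


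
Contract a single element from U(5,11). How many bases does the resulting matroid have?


Contracting e from U(5,11) gives U(4,10).
Bases of U(4,10) = (10 choose 4) = 210.

210


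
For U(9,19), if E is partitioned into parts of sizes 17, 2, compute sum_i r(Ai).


r(Ai) = min(|Ai|, 9) for each part.
Sum = min(17,9) + min(2,9)
    = 9 + 2
    = 11.

11


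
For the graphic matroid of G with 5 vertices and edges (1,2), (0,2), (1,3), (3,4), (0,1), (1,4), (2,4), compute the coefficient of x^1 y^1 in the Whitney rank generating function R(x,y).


R(x,y) = sum over A in 2^E of x^(r(E)-r(A)) * y^(|A|-r(A)).
G has 5 vertices, 7 edges. r(E) = 4.
Enumerate all 2^7 = 128 subsets.
Count subsets with r(E)-r(A)=1 and |A|-r(A)=1: 14.

14


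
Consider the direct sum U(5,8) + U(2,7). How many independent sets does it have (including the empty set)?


For a direct sum, |I(M1+M2)| = |I(M1)| * |I(M2)|.
|I(U(5,8))| = sum C(8,k) for k=0..5 = 219.
|I(U(2,7))| = sum C(7,k) for k=0..2 = 29.
Total = 219 * 29 = 6351.

6351


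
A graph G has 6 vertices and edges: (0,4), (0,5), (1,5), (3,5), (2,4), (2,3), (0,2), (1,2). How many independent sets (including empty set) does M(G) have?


An independent set in a graphic matroid is an acyclic edge subset.
G has 6 vertices and 8 edges.
Enumerate all 2^8 = 256 subsets, checking for acyclicity.
Total independent sets = 186.

186


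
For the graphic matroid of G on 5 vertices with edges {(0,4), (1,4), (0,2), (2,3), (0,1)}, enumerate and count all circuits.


A circuit in a graphic matroid = edge set of a simple cycle.
G has 5 vertices and 5 edges.
Enumerating all minimal edge subsets forming cycles...
Total circuits found: 1.

1


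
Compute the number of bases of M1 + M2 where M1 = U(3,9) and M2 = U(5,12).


Bases of a direct sum M1 + M2: |B| = |B(M1)| * |B(M2)|.
|B(U(3,9))| = C(9,3) = 84.
|B(U(5,12))| = C(12,5) = 792.
Total bases = 84 * 792 = 66528.

66528


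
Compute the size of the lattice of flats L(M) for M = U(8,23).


Flats of U(8,23): every subset of size < 8 is a flat, plus E itself.
Count = C(23,0) + C(23,1) + C(23,2) + C(23,3) + C(23,4) + C(23,5) + C(23,6) + C(23,7) + 1
     = 1 + 23 + 253 + 1771 + 8855 + 33649 + 100947 + 245157 + 1
     = 390657.

390657


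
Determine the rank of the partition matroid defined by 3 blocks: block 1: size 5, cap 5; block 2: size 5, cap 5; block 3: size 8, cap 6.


Rank of a partition matroid = sum of min(|Si|, ci) for each block.
= min(5,5) + min(5,5) + min(8,6)
= 5 + 5 + 6
= 16.

16


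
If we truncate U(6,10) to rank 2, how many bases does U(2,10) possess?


Truncating U(6,10) to rank 2 gives U(2,10).
Bases of U(2,10) are all 2-element subsets of 10 elements.
Number of bases = (10 choose 2) = 45.

45


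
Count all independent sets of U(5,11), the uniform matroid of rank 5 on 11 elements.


Independent sets of U(5,11) are all subsets of size <= 5.
Count = (11 choose 0) + (11 choose 1) + (11 choose 2) + (11 choose 3) + (11 choose 4) + (11 choose 5)
     = 1 + 11 + 55 + 165 + 330 + 462
     = 1024.

1024


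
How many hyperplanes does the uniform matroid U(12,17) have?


Hyperplanes of U(12,17) are flats of rank 11.
In a uniform matroid, these are exactly the (11)-element subsets.
Count = C(17,11) = 17! / (11! * 6!) = 12376.

12376


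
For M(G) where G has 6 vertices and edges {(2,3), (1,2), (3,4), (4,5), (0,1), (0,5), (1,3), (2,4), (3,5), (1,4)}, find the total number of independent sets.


An independent set in a graphic matroid is an acyclic edge subset.
G has 6 vertices and 10 edges.
Enumerate all 2^10 = 1024 subsets, checking for acyclicity.
Total independent sets = 454.

454


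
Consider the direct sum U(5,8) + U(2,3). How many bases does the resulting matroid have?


Bases of a direct sum M1 + M2: |B| = |B(M1)| * |B(M2)|.
|B(U(5,8))| = C(8,5) = 56.
|B(U(2,3))| = C(3,2) = 3.
Total bases = 56 * 3 = 168.

168


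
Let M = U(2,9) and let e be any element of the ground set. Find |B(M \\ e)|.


Deleting e from U(2,9) gives U(2,8) since n > r.
Bases of U(2,8) = C(8,2) = 8! / (2! * 6!) = 28.

28


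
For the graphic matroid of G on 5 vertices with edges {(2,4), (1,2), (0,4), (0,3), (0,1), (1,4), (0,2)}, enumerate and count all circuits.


A circuit in a graphic matroid = edge set of a simple cycle.
G has 5 vertices and 7 edges.
Enumerating all minimal edge subsets forming cycles...
Total circuits found: 7.

7


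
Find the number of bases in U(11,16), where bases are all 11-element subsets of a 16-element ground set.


Bases of U(11,16) are all 11-element subsets of the 16-element ground set.
Number of bases = C(16,11).
C(16,11) = 16! / (11! * 5!) = 4368.

4368


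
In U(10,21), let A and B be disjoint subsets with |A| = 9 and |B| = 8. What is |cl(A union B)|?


|A union B| = 9 + 8 = 17 (disjoint).
In U(10,21), cl(S) = S if |S| < 10, else cl(S) = E.
Since 17 >= 10, cl(A union B) = E.
|cl(A union B)| = 21.

21


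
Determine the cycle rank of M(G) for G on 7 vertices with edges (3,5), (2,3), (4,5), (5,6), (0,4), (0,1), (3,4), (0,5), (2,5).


Cycle rank (nullity) = |E| - r(M) = |E| - (|V| - c).
|E| = 9, |V| = 7, c = 1.
Nullity = 9 - (7 - 1) = 9 - 6 = 3.

3


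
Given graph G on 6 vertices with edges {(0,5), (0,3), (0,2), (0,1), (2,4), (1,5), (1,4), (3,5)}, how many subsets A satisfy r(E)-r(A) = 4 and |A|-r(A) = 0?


R(x,y) = sum over A in 2^E of x^(r(E)-r(A)) * y^(|A|-r(A)).
G has 6 vertices, 8 edges. r(E) = 5.
Enumerate all 2^8 = 256 subsets.
Count subsets with r(E)-r(A)=4 and |A|-r(A)=0: 8.

8


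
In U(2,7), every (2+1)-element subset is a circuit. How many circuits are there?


In U(2,7), circuits are the (3)-element subsets.
Any set of 3 elements is dependent, and removing any one element gives
an independent set of size 2, so it is a minimal dependent set.
Number of circuits = C(7,3) = (7 * 6 * 5) / (1 * 2 * 3) = 35.

35


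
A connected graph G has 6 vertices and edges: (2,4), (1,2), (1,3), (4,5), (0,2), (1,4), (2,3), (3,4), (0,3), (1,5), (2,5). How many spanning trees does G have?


By Kirchhoff's matrix tree theorem, the number of spanning trees equals
the determinant of any cofactor of the Laplacian matrix L.
G has 6 vertices and 11 edges.
Computing the (5 x 5) cofactor determinant gives 185.

185


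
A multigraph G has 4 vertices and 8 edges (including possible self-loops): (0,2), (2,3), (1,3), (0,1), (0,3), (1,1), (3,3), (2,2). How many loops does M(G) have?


In a graphic matroid, a loop is a self-loop edge (u,u) with rank 0.
Examining all 8 edges for self-loops...
Self-loops found: (1,1), (3,3), (2,2)
Number of loops = 3.

3


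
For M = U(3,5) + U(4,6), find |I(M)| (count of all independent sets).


For a direct sum, |I(M1+M2)| = |I(M1)| * |I(M2)|.
|I(U(3,5))| = sum C(5,k) for k=0..3 = 26.
|I(U(4,6))| = sum C(6,k) for k=0..4 = 57.
Total = 26 * 57 = 1482.

1482


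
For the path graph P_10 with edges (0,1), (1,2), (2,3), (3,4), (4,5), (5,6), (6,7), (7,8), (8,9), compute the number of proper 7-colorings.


P(P_10, k) = k * (k-1)^(9).
P(7) = 7 * 6^9 = 7 * 10077696 = 70543872.

70543872


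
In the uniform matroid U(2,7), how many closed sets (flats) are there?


Flats of U(2,7): every subset of size < 2 is a flat, plus E itself.
Count = (7 choose 0) + (7 choose 1) + 1
     = 1 + 7 + 1
     = 9.

9


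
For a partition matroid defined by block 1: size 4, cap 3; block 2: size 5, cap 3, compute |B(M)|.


A basis picks exactly ci elements from block i.
Number of bases = product of C(|Si|, ci).
= C(4,3) * C(5,3)
= 4 * 10
= 40.

40


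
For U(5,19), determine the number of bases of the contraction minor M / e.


Contracting e from U(5,19) gives U(4,18).
Bases of U(4,18) = (18 choose 4) = 3060.

3060


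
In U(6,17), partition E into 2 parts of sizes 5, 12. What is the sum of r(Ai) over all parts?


r(Ai) = min(|Ai|, 6) for each part.
Sum = min(5,6) + min(12,6)
    = 5 + 6
    = 11.

11


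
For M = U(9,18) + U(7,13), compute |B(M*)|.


(M1+M2)* = M1* + M2*.
M1* = U(9,18), bases: C(18,9) = 48620.
M2* = U(6,13), bases: C(13,6) = 1716.
|B(M*)| = 48620 * 1716 = 83431920.

83431920


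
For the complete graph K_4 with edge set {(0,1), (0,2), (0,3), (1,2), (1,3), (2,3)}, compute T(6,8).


T(K_4; x,y) = x^3 + 3x^2 + 4xy + 2x + y^3 + 3y^2 + 2y.
Substituting x=6, y=8:
= 216 + 108 + 192 + 12 + 512 + 192 + 16
= 1248.

1248


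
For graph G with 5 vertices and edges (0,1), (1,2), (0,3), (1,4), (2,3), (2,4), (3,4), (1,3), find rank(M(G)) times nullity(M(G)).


r(M) = |V| - c = 5 - 1 = 4.
nullity = |E| - r(M) = 8 - 4 = 4.
Product = 4 * 4 = 16.

16


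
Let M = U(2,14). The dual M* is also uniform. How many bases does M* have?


The dual of U(r,n) is U(n-r, n) = U(12,14).
Bases of U(12,14) are all (12)-element subsets.
|B(M*)| = (14 choose 12) = 91.

91


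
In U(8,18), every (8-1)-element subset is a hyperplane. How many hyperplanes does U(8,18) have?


Hyperplanes of U(8,18) are flats of rank 7.
In a uniform matroid, these are exactly the (7)-element subsets.
Count = C(18,7) = 18! / (7! * 11!) = 31824.

31824


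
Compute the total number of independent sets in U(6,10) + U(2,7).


For a direct sum, |I(M1+M2)| = |I(M1)| * |I(M2)|.
|I(U(6,10))| = sum C(10,k) for k=0..6 = 848.
|I(U(2,7))| = sum C(7,k) for k=0..2 = 29.
Total = 848 * 29 = 24592.

24592


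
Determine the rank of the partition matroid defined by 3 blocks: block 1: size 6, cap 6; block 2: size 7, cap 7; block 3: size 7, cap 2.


Rank of a partition matroid = sum of min(|Si|, ci) for each block.
= min(6,6) + min(7,7) + min(7,2)
= 6 + 7 + 2
= 15.

15


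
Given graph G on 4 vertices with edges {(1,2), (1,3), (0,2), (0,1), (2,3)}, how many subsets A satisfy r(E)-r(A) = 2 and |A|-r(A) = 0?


R(x,y) = sum over A in 2^E of x^(r(E)-r(A)) * y^(|A|-r(A)).
G has 4 vertices, 5 edges. r(E) = 3.
Enumerate all 2^5 = 32 subsets.
Count subsets with r(E)-r(A)=2 and |A|-r(A)=0: 5.

5


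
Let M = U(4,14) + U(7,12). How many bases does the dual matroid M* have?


(M1+M2)* = M1* + M2*.
M1* = U(10,14), bases: C(14,10) = 1001.
M2* = U(5,12), bases: C(12,5) = 792.
|B(M*)| = 1001 * 792 = 792792.

792792


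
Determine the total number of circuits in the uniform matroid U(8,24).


In U(8,24), circuits are the (9)-element subsets.
Any set of 9 elements is dependent, and removing any one element gives
an independent set of size 8, so it is a minimal dependent set.
Number of circuits = C(24,9) = 24! / (9! * 15!) = 1307504.

1307504


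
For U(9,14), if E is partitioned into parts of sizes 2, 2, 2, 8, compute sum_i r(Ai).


r(Ai) = min(|Ai|, 9) for each part.
Sum = min(2,9) + min(2,9) + min(2,9) + min(8,9)
    = 2 + 2 + 2 + 8
    = 14.

14


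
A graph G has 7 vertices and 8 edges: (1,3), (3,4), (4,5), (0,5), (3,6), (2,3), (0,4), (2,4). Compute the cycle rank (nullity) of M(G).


Cycle rank (nullity) = |E| - r(M) = |E| - (|V| - c).
|E| = 8, |V| = 7, c = 1.
Nullity = 8 - (7 - 1) = 8 - 6 = 2.

2


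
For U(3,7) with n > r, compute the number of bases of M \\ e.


Deleting e from U(3,7) gives U(3,6) since n > r.
Bases of U(3,6) = C(6,3) = (6 * 5 * 4) / (1 * 2 * 3) = 20.

20


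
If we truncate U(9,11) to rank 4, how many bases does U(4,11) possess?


Truncating U(9,11) to rank 4 gives U(4,11).
Bases of U(4,11) are all 4-element subsets of 11 elements.
Number of bases = C(11,4) = (11 * 10 * 9 * 8) / (1 * 2 * 3 * 4) = 330.

330


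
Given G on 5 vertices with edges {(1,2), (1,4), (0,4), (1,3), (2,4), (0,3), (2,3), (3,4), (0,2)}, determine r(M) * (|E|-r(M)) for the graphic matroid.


r(M) = |V| - c = 5 - 1 = 4.
nullity = |E| - r(M) = 9 - 4 = 5.
Product = 4 * 5 = 20.

20


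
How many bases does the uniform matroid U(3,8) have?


Bases of U(3,8) are all 3-element subsets of the 8-element ground set.
Number of bases = C(8,3).
C(8,3) = (8 * 7 * 6) / (1 * 2 * 3) = 56.

56


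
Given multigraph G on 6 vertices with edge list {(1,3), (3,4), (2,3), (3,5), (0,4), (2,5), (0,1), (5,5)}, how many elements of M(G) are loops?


In a graphic matroid, a loop is a self-loop edge (u,u) with rank 0.
Examining all 8 edges for self-loops...
Self-loops found: (5,5)
Number of loops = 1.

1


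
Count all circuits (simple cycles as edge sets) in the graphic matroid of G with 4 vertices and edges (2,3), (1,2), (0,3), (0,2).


A circuit in a graphic matroid = edge set of a simple cycle.
G has 4 vertices and 4 edges.
Enumerating all minimal edge subsets forming cycles...
Total circuits found: 1.

1


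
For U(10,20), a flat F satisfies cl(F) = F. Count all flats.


Flats of U(10,20): every subset of size < 10 is a flat, plus E itself.
Count = (20 choose 0) + (20 choose 1) + (20 choose 2) + (20 choose 3) + (20 choose 4) + (20 choose 5) + (20 choose 6) + (20 choose 7) + (20 choose 8) + (20 choose 9) + 1
     = 1 + 20 + 190 + 1140 + 4845 + 15504 + 38760 + 77520 + 125970 + 167960 + 1
     = 431911.

431911


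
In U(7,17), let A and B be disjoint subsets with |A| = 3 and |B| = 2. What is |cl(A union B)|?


|A union B| = 3 + 2 = 5 (disjoint).
In U(7,17), cl(S) = S if |S| < 7, else cl(S) = E.
Since 5 < 7, cl(A union B) = A union B.
|cl(A union B)| = 5.

5


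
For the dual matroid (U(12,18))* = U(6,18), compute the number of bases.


The dual of U(r,n) is U(n-r, n) = U(6,18).
Bases of U(6,18) are all (6)-element subsets.
|B(M*)| = C(18,6) = 18! / (6! * 12!) = 18564.

18564


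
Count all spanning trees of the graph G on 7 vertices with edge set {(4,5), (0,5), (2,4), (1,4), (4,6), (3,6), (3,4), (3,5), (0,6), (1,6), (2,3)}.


By Kirchhoff's matrix tree theorem, the number of spanning trees equals
the determinant of any cofactor of the Laplacian matrix L.
G has 7 vertices and 11 edges.
Computing the (6 x 6) cofactor determinant gives 151.

151


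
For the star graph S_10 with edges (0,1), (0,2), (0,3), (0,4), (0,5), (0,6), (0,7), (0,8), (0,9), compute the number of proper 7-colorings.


P(tree, k) = k * (k-1)^(9) for any tree on 10 vertices.
P(7) = 7 * 6^9 = 7 * 10077696 = 70543872.

70543872


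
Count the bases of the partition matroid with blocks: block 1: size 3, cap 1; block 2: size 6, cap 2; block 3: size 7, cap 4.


A basis picks exactly ci elements from block i.
Number of bases = product of C(|Si|, ci).
= C(3,1) * C(6,2) * C(7,4)
= 3 * 15 * 35
= 1575.

1575


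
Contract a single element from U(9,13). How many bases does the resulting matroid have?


Contracting e from U(9,13) gives U(8,12).
Bases of U(8,12) = C(12,8) = 495.

495


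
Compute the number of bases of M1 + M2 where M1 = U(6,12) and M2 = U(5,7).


Bases of a direct sum M1 + M2: |B| = |B(M1)| * |B(M2)|.
|B(U(6,12))| = C(12,6) = 924.
|B(U(5,7))| = C(7,5) = 21.
Total bases = 924 * 21 = 19404.

19404


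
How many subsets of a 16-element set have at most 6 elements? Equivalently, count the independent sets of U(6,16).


Independent sets of U(6,16) are all subsets of size <= 6.
Count = (16 choose 0) + (16 choose 1) + (16 choose 2) + (16 choose 3) + (16 choose 4) + (16 choose 5) + (16 choose 6)
     = 1 + 16 + 120 + 560 + 1820 + 4368 + 8008
     = 14893.

14893


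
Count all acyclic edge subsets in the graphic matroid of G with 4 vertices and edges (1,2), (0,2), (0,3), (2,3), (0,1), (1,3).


An independent set in a graphic matroid is an acyclic edge subset.
G has 4 vertices and 6 edges.
Enumerate all 2^6 = 64 subsets, checking for acyclicity.
Total independent sets = 38.

38


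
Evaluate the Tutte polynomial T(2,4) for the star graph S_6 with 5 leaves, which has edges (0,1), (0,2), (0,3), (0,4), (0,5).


A star on 6 vertices is a tree with 5 edges.
T(x,y) = x^(5) for any tree.
T(2,4) = 2^5 = 32.

32


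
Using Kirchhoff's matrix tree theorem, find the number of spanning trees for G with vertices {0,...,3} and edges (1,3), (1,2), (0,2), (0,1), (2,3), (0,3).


By Kirchhoff's matrix tree theorem, the number of spanning trees equals
the determinant of any cofactor of the Laplacian matrix L.
G has 4 vertices and 6 edges.
Computing the (3 x 3) cofactor determinant gives 16.

16


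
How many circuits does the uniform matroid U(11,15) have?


In U(11,15), circuits are the (12)-element subsets.
Any set of 12 elements is dependent, and removing any one element gives
an independent set of size 11, so it is a minimal dependent set.
Number of circuits = C(15,12) = 455.

455


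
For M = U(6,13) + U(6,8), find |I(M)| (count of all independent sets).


For a direct sum, |I(M1+M2)| = |I(M1)| * |I(M2)|.
|I(U(6,13))| = sum C(13,k) for k=0..6 = 4096.
|I(U(6,8))| = sum C(8,k) for k=0..6 = 247.
Total = 4096 * 247 = 1011712.

1011712


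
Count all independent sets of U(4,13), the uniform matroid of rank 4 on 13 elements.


Independent sets of U(4,13) are all subsets of size <= 4.
Count = C(13,0) + C(13,1) + C(13,2) + C(13,3) + C(13,4)
     = 1 + 13 + 78 + 286 + 715
     = 1093.

1093


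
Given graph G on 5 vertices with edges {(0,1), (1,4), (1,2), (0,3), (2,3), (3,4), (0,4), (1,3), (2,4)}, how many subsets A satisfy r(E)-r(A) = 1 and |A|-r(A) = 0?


R(x,y) = sum over A in 2^E of x^(r(E)-r(A)) * y^(|A|-r(A)).
G has 5 vertices, 9 edges. r(E) = 4.
Enumerate all 2^9 = 512 subsets.
Count subsets with r(E)-r(A)=1 and |A|-r(A)=0: 77.

77


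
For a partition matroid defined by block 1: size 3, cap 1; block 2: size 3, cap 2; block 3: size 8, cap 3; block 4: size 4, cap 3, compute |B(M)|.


A basis picks exactly ci elements from block i.
Number of bases = product of C(|Si|, ci).
= C(3,1) * C(3,2) * C(8,3) * C(4,3)
= 3 * 3 * 56 * 4
= 2016.

2016


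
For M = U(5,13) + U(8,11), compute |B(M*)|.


(M1+M2)* = M1* + M2*.
M1* = U(8,13), bases: C(13,8) = 1287.
M2* = U(3,11), bases: C(11,3) = 165.
|B(M*)| = 1287 * 165 = 212355.

212355


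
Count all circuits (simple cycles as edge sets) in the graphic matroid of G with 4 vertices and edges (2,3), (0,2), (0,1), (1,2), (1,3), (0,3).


A circuit in a graphic matroid = edge set of a simple cycle.
G has 4 vertices and 6 edges.
Enumerating all minimal edge subsets forming cycles...
Total circuits found: 7.

7


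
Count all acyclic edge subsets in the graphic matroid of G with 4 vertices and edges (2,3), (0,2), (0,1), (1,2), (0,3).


An independent set in a graphic matroid is an acyclic edge subset.
G has 4 vertices and 5 edges.
Enumerate all 2^5 = 32 subsets, checking for acyclicity.
Total independent sets = 24.

24


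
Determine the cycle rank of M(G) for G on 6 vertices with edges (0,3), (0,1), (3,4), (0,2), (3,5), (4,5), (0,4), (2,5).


Cycle rank (nullity) = |E| - r(M) = |E| - (|V| - c).
|E| = 8, |V| = 6, c = 1.
Nullity = 8 - (6 - 1) = 8 - 5 = 3.

3


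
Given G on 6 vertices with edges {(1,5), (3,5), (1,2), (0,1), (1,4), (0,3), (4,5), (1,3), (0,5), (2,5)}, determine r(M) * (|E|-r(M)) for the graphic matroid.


r(M) = |V| - c = 6 - 1 = 5.
nullity = |E| - r(M) = 10 - 5 = 5.
Product = 5 * 5 = 25.

25


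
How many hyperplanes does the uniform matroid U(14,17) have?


Hyperplanes of U(14,17) are flats of rank 13.
In a uniform matroid, these are exactly the (13)-element subsets.
Count = C(17,13) = 2380.

2380


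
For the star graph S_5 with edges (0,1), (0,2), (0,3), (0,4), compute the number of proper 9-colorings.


P(tree, k) = k * (k-1)^(4) for any tree on 5 vertices.
P(9) = 9 * 8^4 = 9 * 4096 = 36864.

36864


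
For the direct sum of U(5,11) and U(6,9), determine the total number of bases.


Bases of a direct sum M1 + M2: |B| = |B(M1)| * |B(M2)|.
|B(U(5,11))| = C(11,5) = 462.
|B(U(6,9))| = C(9,6) = 84.
Total bases = 462 * 84 = 38808.

38808


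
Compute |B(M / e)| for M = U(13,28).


Contracting e from U(13,28) gives U(12,27).
Bases of U(12,27) = (27 choose 12) = 17383860.

17383860


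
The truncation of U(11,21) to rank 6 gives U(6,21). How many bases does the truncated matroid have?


Truncating U(11,21) to rank 6 gives U(6,21).
Bases of U(6,21) are all 6-element subsets of 21 elements.
Number of bases = C(21,6) = 54264.

54264


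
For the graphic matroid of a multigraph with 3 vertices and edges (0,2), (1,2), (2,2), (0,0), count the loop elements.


In a graphic matroid, a loop is a self-loop edge (u,u) with rank 0.
Examining all 4 edges for self-loops...
Self-loops found: (2,2), (0,0)
Number of loops = 2.

2


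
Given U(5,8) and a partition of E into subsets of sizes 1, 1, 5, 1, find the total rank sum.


r(Ai) = min(|Ai|, 5) for each part.
Sum = min(1,5) + min(1,5) + min(5,5) + min(1,5)
    = 1 + 1 + 5 + 1
    = 8.

8


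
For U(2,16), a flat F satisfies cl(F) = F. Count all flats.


Flats of U(2,16): every subset of size < 2 is a flat, plus E itself.
Count = C(16,0) + C(16,1) + 1
     = 1 + 16 + 1
     = 18.

18


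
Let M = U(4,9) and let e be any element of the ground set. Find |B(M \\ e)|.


Deleting e from U(4,9) gives U(4,8) since n > r.
Bases of U(4,8) = (8 choose 4) = 70.

70


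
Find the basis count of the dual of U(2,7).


The dual of U(r,n) is U(n-r, n) = U(5,7).
Bases of U(5,7) are all (5)-element subsets.
|B(M*)| = C(7,5) = 7! / (5! * 2!) = 21.

21


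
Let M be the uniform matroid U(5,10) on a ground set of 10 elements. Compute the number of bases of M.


Bases of U(5,10) are all 5-element subsets of the 10-element ground set.
Number of bases = C(10,5).
(10 choose 5) = 252.

252


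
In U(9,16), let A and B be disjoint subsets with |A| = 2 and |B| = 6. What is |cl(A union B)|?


|A union B| = 2 + 6 = 8 (disjoint).
In U(9,16), cl(S) = S if |S| < 9, else cl(S) = E.
Since 8 < 9, cl(A union B) = A union B.
|cl(A union B)| = 8.

8


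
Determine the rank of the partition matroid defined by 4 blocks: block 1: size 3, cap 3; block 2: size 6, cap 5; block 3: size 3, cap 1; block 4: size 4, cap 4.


Rank of a partition matroid = sum of min(|Si|, ci) for each block.
= min(3,3) + min(6,5) + min(3,1) + min(4,4)
= 3 + 5 + 1 + 4
= 13.

13


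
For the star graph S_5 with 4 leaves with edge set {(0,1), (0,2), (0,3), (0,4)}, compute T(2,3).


A star on 5 vertices is a tree with 4 edges.
T(x,y) = x^(4) for any tree.
T(2,3) = 2^4 = 16.

16


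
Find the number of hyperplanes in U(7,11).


Hyperplanes of U(7,11) are flats of rank 6.
In a uniform matroid, these are exactly the (6)-element subsets.
Count = C(11,6) = 462.

462


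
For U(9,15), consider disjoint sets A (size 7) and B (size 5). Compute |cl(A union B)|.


|A union B| = 7 + 5 = 12 (disjoint).
In U(9,15), cl(S) = S if |S| < 9, else cl(S) = E.
Since 12 >= 9, cl(A union B) = E.
|cl(A union B)| = 15.

15


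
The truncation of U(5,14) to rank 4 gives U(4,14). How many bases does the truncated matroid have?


Truncating U(5,14) to rank 4 gives U(4,14).
Bases of U(4,14) are all 4-element subsets of 14 elements.
Number of bases = C(14,4) = 14! / (4! * 10!) = 1001.

1001


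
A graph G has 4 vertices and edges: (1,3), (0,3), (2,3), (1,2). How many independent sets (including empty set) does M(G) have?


An independent set in a graphic matroid is an acyclic edge subset.
G has 4 vertices and 4 edges.
Enumerate all 2^4 = 16 subsets, checking for acyclicity.
Total independent sets = 14.

14


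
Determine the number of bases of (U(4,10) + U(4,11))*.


(M1+M2)* = M1* + M2*.
M1* = U(6,10), bases: C(10,6) = 210.
M2* = U(7,11), bases: C(11,7) = 330.
|B(M*)| = 210 * 330 = 69300.

69300


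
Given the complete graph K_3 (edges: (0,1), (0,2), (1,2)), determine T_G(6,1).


T(K_3; x,y) = x^2 + x + y.
T(6,1) = 36 + 6 + 1 = 43.

43


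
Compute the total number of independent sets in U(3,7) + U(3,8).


For a direct sum, |I(M1+M2)| = |I(M1)| * |I(M2)|.
|I(U(3,7))| = sum C(7,k) for k=0..3 = 64.
|I(U(3,8))| = sum C(8,k) for k=0..3 = 93.
Total = 64 * 93 = 5952.

5952


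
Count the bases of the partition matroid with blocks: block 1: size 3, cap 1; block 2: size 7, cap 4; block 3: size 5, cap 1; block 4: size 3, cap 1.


A basis picks exactly ci elements from block i.
Number of bases = product of C(|Si|, ci).
= C(3,1) * C(7,4) * C(5,1) * C(3,1)
= 3 * 35 * 5 * 3
= 1575.

1575


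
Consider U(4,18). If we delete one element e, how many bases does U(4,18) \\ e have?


Deleting e from U(4,18) gives U(4,17) since n > r.
Bases of U(4,17) = (17 choose 4) = 2380.

2380


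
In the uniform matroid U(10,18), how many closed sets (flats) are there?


Flats of U(10,18): every subset of size < 10 is a flat, plus E itself.
Count = (18 choose 0) + (18 choose 1) + (18 choose 2) + (18 choose 3) + (18 choose 4) + (18 choose 5) + (18 choose 6) + (18 choose 7) + (18 choose 8) + (18 choose 9) + 1
     = 1 + 18 + 153 + 816 + 3060 + 8568 + 18564 + 31824 + 43758 + 48620 + 1
     = 155383.

155383


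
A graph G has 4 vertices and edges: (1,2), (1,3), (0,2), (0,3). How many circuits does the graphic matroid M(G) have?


A circuit in a graphic matroid = edge set of a simple cycle.
G has 4 vertices and 4 edges.
Enumerating all minimal edge subsets forming cycles...
Total circuits found: 1.

1


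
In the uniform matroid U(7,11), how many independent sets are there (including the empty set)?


Independent sets of U(7,11) are all subsets of size <= 7.
Count = (11 choose 0) + (11 choose 1) + (11 choose 2) + (11 choose 3) + (11 choose 4) + (11 choose 5) + (11 choose 6) + (11 choose 7)
     = 1 + 11 + 55 + 165 + 330 + 462 + 462 + 330
     = 1816.

1816


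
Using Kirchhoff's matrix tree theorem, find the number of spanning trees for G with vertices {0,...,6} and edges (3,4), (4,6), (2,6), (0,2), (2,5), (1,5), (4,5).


By Kirchhoff's matrix tree theorem, the number of spanning trees equals
the determinant of any cofactor of the Laplacian matrix L.
G has 7 vertices and 7 edges.
Computing the (6 x 6) cofactor determinant gives 4.

4


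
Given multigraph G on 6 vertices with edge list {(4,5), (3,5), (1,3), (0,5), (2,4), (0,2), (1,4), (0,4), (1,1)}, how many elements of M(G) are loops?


In a graphic matroid, a loop is a self-loop edge (u,u) with rank 0.
Examining all 9 edges for self-loops...
Self-loops found: (1,1)
Number of loops = 1.

1


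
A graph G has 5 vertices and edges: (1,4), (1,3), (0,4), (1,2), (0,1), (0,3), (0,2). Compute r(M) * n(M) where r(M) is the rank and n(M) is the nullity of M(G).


r(M) = |V| - c = 5 - 1 = 4.
nullity = |E| - r(M) = 7 - 4 = 3.
Product = 4 * 3 = 12.

12


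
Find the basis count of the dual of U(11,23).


The dual of U(r,n) is U(n-r, n) = U(12,23).
Bases of U(12,23) are all (12)-element subsets.
|B(M*)| = C(23,12) = 1352078.

1352078


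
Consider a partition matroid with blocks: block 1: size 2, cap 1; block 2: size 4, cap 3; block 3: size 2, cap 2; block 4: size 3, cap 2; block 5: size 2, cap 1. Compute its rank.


Rank of a partition matroid = sum of min(|Si|, ci) for each block.
= min(2,1) + min(4,3) + min(2,2) + min(3,2) + min(2,1)
= 1 + 3 + 2 + 2 + 1
= 9.

9


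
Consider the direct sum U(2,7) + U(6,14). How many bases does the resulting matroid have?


Bases of a direct sum M1 + M2: |B| = |B(M1)| * |B(M2)|.
|B(U(2,7))| = C(7,2) = 21.
|B(U(6,14))| = C(14,6) = 3003.
Total bases = 21 * 3003 = 63063.

63063


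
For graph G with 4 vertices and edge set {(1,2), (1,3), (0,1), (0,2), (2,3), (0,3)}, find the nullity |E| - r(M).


Cycle rank (nullity) = |E| - r(M) = |E| - (|V| - c).
|E| = 6, |V| = 4, c = 1.
Nullity = 6 - (4 - 1) = 6 - 3 = 3.

3


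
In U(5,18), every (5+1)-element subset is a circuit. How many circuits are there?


In U(5,18), circuits are the (6)-element subsets.
Any set of 6 elements is dependent, and removing any one element gives
an independent set of size 5, so it is a minimal dependent set.
Number of circuits = (18 choose 6) = 18564.

18564


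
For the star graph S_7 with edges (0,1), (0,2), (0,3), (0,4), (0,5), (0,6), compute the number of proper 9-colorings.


P(tree, k) = k * (k-1)^(6) for any tree on 7 vertices.
P(9) = 9 * 8^6 = 9 * 262144 = 2359296.

2359296


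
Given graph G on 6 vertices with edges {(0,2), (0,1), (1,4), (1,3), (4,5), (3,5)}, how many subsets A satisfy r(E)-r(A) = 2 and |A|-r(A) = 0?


R(x,y) = sum over A in 2^E of x^(r(E)-r(A)) * y^(|A|-r(A)).
G has 6 vertices, 6 edges. r(E) = 5.
Enumerate all 2^6 = 64 subsets.
Count subsets with r(E)-r(A)=2 and |A|-r(A)=0: 20.

20


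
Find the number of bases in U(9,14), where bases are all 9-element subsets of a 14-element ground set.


Bases of U(9,14) are all 9-element subsets of the 14-element ground set.
Number of bases = C(14,9).
C(14,9) = 2002.

2002


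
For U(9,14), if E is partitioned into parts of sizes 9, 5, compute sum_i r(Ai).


r(Ai) = min(|Ai|, 9) for each part.
Sum = min(9,9) + min(5,9)
    = 9 + 5
    = 14.

14


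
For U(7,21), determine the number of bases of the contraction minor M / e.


Contracting e from U(7,21) gives U(6,20).
Bases of U(6,20) = (20 choose 6) = 38760.

38760


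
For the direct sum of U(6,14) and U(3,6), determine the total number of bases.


Bases of a direct sum M1 + M2: |B| = |B(M1)| * |B(M2)|.
|B(U(6,14))| = C(14,6) = 3003.
|B(U(3,6))| = C(6,3) = 20.
Total bases = 3003 * 20 = 60060.

60060


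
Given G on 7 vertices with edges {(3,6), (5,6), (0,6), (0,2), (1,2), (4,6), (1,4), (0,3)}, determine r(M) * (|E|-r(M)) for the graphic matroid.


r(M) = |V| - c = 7 - 1 = 6.
nullity = |E| - r(M) = 8 - 6 = 2.
Product = 6 * 2 = 12.

12


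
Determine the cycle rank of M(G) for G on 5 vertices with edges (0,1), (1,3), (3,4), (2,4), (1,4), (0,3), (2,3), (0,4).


Cycle rank (nullity) = |E| - r(M) = |E| - (|V| - c).
|E| = 8, |V| = 5, c = 1.
Nullity = 8 - (5 - 1) = 8 - 4 = 4.

4


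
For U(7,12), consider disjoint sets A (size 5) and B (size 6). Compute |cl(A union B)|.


|A union B| = 5 + 6 = 11 (disjoint).
In U(7,12), cl(S) = S if |S| < 7, else cl(S) = E.
Since 11 >= 7, cl(A union B) = E.
|cl(A union B)| = 12.

12


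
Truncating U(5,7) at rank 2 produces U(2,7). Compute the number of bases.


Truncating U(5,7) to rank 2 gives U(2,7).
Bases of U(2,7) are all 2-element subsets of 7 elements.
Number of bases = (7 choose 2) = 21.

21


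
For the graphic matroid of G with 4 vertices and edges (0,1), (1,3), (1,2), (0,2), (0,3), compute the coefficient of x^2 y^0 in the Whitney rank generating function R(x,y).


R(x,y) = sum over A in 2^E of x^(r(E)-r(A)) * y^(|A|-r(A)).
G has 4 vertices, 5 edges. r(E) = 3.
Enumerate all 2^5 = 32 subsets.
Count subsets with r(E)-r(A)=2 and |A|-r(A)=0: 5.

5


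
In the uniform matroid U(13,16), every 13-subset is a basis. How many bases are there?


Bases of U(13,16) are all 13-element subsets of the 16-element ground set.
Number of bases = C(16,13).
(16 choose 13) = 560.

560


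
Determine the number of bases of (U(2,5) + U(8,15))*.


(M1+M2)* = M1* + M2*.
M1* = U(3,5), bases: C(5,3) = 10.
M2* = U(7,15), bases: C(15,7) = 6435.
|B(M*)| = 10 * 6435 = 64350.

64350


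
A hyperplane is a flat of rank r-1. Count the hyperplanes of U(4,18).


Hyperplanes of U(4,18) are flats of rank 3.
In a uniform matroid, these are exactly the (3)-element subsets.
Count = C(18,3) = (18 * 17 * 16) / (1 * 2 * 3) = 816.

816


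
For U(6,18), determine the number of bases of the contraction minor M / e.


Contracting e from U(6,18) gives U(5,17).
Bases of U(5,17) = (17 choose 5) = 6188.

6188


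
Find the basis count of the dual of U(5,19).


The dual of U(r,n) is U(n-r, n) = U(14,19).
Bases of U(14,19) are all (14)-element subsets.
|B(M*)| = C(19,14) = 11628.

11628


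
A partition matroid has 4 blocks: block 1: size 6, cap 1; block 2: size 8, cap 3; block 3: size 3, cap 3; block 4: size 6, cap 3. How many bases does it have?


A basis picks exactly ci elements from block i.
Number of bases = product of C(|Si|, ci).
= C(6,1) * C(8,3) * C(3,3) * C(6,3)
= 6 * 56 * 1 * 20
= 6720.

6720


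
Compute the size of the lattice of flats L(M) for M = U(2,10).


Flats of U(2,10): every subset of size < 2 is a flat, plus E itself.
Count = (10 choose 0) + (10 choose 1) + 1
     = 1 + 10 + 1
     = 12.

12


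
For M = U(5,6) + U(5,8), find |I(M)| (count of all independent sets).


For a direct sum, |I(M1+M2)| = |I(M1)| * |I(M2)|.
|I(U(5,6))| = sum C(6,k) for k=0..5 = 63.
|I(U(5,8))| = sum C(8,k) for k=0..5 = 219.
Total = 63 * 219 = 13797.

13797


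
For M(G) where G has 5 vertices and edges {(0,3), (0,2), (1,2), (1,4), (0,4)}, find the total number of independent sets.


An independent set in a graphic matroid is an acyclic edge subset.
G has 5 vertices and 5 edges.
Enumerate all 2^5 = 32 subsets, checking for acyclicity.
Total independent sets = 30.

30


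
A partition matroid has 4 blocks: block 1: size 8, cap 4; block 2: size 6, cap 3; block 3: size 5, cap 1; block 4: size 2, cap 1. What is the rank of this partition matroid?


Rank of a partition matroid = sum of min(|Si|, ci) for each block.
= min(8,4) + min(6,3) + min(5,1) + min(2,1)
= 4 + 3 + 1 + 1
= 9.

9


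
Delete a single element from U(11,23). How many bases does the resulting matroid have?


Deleting e from U(11,23) gives U(11,22) since n > r.
Bases of U(11,22) = (22 choose 11) = 705432.

705432


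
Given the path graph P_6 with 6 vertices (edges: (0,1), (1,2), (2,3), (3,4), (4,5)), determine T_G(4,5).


A path on 6 vertices is a tree with 5 edges.
T(x,y) = x^(5) for any tree.
T(4,5) = 4^5 = 1024.

1024


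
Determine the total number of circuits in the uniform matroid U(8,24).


In U(8,24), circuits are the (9)-element subsets.
Any set of 9 elements is dependent, and removing any one element gives
an independent set of size 8, so it is a minimal dependent set.
Number of circuits = C(24,9) = 1307504.

1307504


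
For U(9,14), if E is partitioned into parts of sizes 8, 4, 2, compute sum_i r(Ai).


r(Ai) = min(|Ai|, 9) for each part.
Sum = min(8,9) + min(4,9) + min(2,9)
    = 8 + 4 + 2
    = 14.

14


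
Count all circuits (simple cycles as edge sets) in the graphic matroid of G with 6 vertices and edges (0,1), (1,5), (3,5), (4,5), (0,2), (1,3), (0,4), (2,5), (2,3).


A circuit in a graphic matroid = edge set of a simple cycle.
G has 6 vertices and 9 edges.
Enumerating all minimal edge subsets forming cycles...
Total circuits found: 13.

13
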